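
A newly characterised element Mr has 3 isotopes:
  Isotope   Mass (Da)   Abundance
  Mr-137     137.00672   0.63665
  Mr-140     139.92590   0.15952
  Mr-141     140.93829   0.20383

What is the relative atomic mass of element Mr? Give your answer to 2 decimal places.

Ar = Σ fᵢ·mᵢ = 0.63665 × 137.00672 + 0.15952 × 139.92590 + 0.20383 × 140.93829
= 87.225328 + 22.320980 + 28.727452 = 138.273760 Da

138.27 Da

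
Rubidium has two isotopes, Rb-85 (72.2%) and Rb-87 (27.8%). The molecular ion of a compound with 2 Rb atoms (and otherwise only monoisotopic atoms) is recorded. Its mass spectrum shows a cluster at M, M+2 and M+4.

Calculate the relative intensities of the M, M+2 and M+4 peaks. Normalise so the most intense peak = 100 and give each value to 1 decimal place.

The 2 Rb atoms are independent, so intensities follow the terms of (0.722 + 0.278)^2.
P(M) = 0.722^2 = 0.521284
P(M+2) = 2 × 0.722^1 × 0.278^1 = 0.401432
P(M+4) = 0.278^2 = 0.077284
The M peak is largest (0.521284); scaling to 100 gives 100.0 : 77.0 : 14.8.

100.0 : 77.0 : 14.8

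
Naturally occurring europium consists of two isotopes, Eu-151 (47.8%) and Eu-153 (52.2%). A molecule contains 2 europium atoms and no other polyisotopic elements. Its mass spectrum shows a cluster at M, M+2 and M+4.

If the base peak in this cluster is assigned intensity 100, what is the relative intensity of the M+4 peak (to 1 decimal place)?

54.6

(0.478 + 0.522)^2 gives M 0.2285, M+2 0.4990, M+4 0.2725; the largest is M+2.
P(M+2) = C(2,1) × 0.478^1 × 0.522^1 = 2 × 0.4780 × 0.5220 = 0.499032 (base)
P(M+4) = C(2,2) × 0.478^0 × 0.522^2 = 1 × 1.0000 × 0.272484 = 0.272484
Relative intensity = 0.272484 / 0.499032 × 100 = 54.6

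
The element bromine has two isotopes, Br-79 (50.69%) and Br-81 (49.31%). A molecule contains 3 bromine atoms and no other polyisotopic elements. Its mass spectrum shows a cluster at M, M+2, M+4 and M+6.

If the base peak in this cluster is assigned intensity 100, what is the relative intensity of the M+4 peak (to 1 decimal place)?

97.3

(0.5069 + 0.4931)^3 gives M 0.1302, M+2 0.3801, M+4 0.3698, M+6 0.1199; the largest is M+2.
P(M+2) = C(3,1) × 0.5069^2 × 0.4931^1 = 3 × 0.25694761 × 0.4931 = 0.380103 (base)
P(M+4) = C(3,2) × 0.5069^1 × 0.4931^2 = 3 × 0.5069 × 0.24314761 = 0.369755
Relative intensity = 0.369755 / 0.380103 × 100 = 97.3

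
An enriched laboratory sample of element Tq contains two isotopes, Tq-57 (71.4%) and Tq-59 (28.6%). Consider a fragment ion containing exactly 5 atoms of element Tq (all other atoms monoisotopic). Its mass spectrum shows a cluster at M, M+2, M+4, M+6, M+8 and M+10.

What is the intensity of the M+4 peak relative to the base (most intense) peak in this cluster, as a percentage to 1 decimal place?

80.1%

Term probabilities: M 0.1856, M+2 0.3716, M+4 0.2977, M+6 0.1193, M+8 0.0239, M+10 0.0019. Base peak = M+2.
P(M+2) = C(5,1) × 0.714^4 × 0.286^1 = 5 × 0.25989196 × 0.2860 = 0.371646 (base)
P(M+4) = C(5,2) × 0.714^3 × 0.286^2 = 10 × 0.36399434 × 0.081796 = 0.297733
Relative intensity = 0.297733 / 0.371646 × 100 = 80.1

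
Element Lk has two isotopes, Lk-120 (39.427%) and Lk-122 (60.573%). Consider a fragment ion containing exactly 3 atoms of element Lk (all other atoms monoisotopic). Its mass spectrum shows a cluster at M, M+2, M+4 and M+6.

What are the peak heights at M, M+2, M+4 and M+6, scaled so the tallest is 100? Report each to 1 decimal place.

The 3 Lk atoms are independent, so intensities follow the terms of (0.39427 + 0.60573)^3.
P(M) = 0.39427^3 = 0.061289
P(M+2) = 3 × 0.39427^2 × 0.60573^1 = 0.282480
P(M+4) = 3 × 0.39427^1 × 0.60573^2 = 0.433983
P(M+6) = 0.60573^3 = 0.222248
The M+4 peak is largest (0.433983); scaling to 100 gives 14.1 : 65.1 : 100.0 : 51.2.

14.1 : 65.1 : 100.0 : 51.2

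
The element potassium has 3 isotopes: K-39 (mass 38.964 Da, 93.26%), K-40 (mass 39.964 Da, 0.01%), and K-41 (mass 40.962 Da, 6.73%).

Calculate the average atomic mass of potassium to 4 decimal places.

39.0986 Da

The abundance-weighted mean is 0.9326 × 38.964 + 0.0001 × 39.964 + 0.0673 × 40.962
= 36.33783 + 0.00400 + 2.75674 = 39.09857 Da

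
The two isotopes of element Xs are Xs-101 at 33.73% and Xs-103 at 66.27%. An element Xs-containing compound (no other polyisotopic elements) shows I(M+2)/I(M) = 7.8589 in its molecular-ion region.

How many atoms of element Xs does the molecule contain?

With n Xs atoms, P(M+2)/P(M) = C(n,1)·p^(n−1)q / p^n = n·q/p = n · 0.6627/0.3373.
n = 7.8589 × 0.3373/0.6627 = 4.00 ≈ 4

4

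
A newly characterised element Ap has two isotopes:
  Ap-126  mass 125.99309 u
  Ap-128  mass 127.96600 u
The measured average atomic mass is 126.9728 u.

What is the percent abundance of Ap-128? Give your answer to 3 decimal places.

With x = fraction of Ap-126 (so Ap-128 is 1 − x):
125.99309·x + 127.96600·(1 − x) = 126.9728
(125.99309 − 127.96600)·x = 126.9728 − 127.96600
x = -0.99320 / -1.97291 = 0.50342 → 50.342% Ap-126, 49.658% Ap-128.

49.658%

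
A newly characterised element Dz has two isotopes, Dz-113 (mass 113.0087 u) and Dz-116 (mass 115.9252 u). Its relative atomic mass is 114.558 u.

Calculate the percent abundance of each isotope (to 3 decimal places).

Writing the weighted mean with unknown fraction x of Dz-113:
113.0087·x + 115.9252·(1 − x) = 114.558
(113.0087 − 115.9252)·x = 114.558 − 115.9252
x = -1.3672 / -2.9165 = 0.46878 → 46.878% Dz-113, 53.122% Dz-116.

Dz-113: 46.878%, Dz-116: 53.122%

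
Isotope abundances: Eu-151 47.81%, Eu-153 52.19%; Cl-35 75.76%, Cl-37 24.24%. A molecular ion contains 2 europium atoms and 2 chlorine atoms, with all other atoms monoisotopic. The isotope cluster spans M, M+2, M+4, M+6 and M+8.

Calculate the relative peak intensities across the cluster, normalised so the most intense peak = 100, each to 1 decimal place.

35.4 : 100.0 : 95.3 : 34.9 : 4.3

Europium pattern (n=2): 0.22857961 : 0.49904078 : 0.27237961
Chlorine pattern (n=2): 0.57395776 : 0.36728448 : 0.05875776
Convolve the two distributions (both contribute in 2-u steps):
  M: 0.22857961×0.57395776 = 0.131195
  M+2: 0.22857961×0.36728448 + 0.49904078×0.57395776 = 0.370382
  M+4: 0.22857961×0.05875776 + 0.49904078×0.36728448 + 0.27237961×0.57395776 = 0.353055
  M+6: 0.49904078×0.05875776 + 0.27237961×0.36728448 = 0.129363
  M+8: 0.27237961×0.05875776 = 0.016004
Scale to base peak (0.370382) = 100: 35.4 : 100.0 : 95.3 : 34.9 : 4.3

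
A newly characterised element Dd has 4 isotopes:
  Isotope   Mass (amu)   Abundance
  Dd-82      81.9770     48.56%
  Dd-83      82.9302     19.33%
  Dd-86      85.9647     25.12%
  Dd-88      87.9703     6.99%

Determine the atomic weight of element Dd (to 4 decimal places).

The abundance-weighted mean is 0.4856 × 81.9770 + 0.1933 × 82.9302 + 0.2512 × 85.9647 + 0.0699 × 87.9703
= 39.80803 + 16.03041 + 21.59433 + 6.14912 = 83.58189 amu

83.5819 amu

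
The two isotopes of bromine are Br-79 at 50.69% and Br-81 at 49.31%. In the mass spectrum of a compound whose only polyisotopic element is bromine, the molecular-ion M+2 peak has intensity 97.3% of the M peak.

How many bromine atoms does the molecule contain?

For n independent Br atoms, I(M+2)/I(M) = n · (abundance Br-81) / (abundance Br-79) = n · 0.4931/0.5069.
n = 0.973 × 0.5069/0.4931 = 1.00 ≈ 1

1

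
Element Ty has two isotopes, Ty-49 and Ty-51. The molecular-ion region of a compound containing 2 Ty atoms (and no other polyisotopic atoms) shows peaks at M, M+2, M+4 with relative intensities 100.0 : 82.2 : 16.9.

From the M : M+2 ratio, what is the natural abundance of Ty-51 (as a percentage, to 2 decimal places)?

29.13%

Let p = fractional abundance of Ty-49. I(M+2)/I(M) = [C(2,1)·p^1·(1−p)] / p^2 = 2·(1−p)/p = 82.2/100.0 = 0.8220
(1−p)/p = 0.8220/2 = 0.4110  ⇒  p = 1/(1 + 0.4110) = 0.7087
Ty-49: 70.87%, Ty-51: 29.13%.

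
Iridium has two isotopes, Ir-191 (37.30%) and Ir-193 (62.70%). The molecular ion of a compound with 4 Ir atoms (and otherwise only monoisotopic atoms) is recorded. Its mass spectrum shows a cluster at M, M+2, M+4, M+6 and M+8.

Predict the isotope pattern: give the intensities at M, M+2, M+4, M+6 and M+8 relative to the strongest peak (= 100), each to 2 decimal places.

The 4 Ir atoms are independent, so intensities follow the terms of (0.3730 + 0.6270)^4.
P(M) = 0.3730^4 = 0.019357
P(M+2) = 4 × 0.3730^3 × 0.6270^1 = 0.130153
P(M+4) = 6 × 0.3730^2 × 0.6270^2 = 0.328174
P(M+6) = 4 × 0.3730^1 × 0.6270^3 = 0.367766
P(M+8) = 0.6270^4 = 0.154550
The M+6 peak is largest (0.367766); scaling to 100 gives 5.26 : 35.39 : 89.23 : 100.00 : 42.02.

5.26 : 35.39 : 89.23 : 100.00 : 42.02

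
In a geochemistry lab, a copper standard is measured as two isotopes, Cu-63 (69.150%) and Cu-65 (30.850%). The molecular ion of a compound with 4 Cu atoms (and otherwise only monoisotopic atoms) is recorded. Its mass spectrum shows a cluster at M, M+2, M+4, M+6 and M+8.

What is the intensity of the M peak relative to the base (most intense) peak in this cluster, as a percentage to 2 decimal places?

56.04%

(0.69150 + 0.30850)^4 gives M 0.2286, M+2 0.4080, M+4 0.2731, M+6 0.0812, M+8 0.0091; the largest is M+2.
P(M+2) = C(4,1) × 0.69150^3 × 0.30850^1 = 4 × 0.33065611 × 0.3085 = 0.408030 (base)
P(M) = C(4,0) × 0.69150^4 × 0.30850^0 = 1 × 0.2286487 × 1.0000 = 0.228649
Relative intensity = 0.228649 / 0.408030 × 100 = 56.04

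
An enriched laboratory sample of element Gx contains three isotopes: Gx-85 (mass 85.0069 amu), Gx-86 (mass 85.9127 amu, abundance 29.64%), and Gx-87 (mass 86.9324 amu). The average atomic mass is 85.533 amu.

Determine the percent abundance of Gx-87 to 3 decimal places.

Let x and y be the fractions of Gx-85 and Gx-87. Then x + y = 1 − 0.2964 = 0.7036 and 85.0069x + 86.9324y = 85.533 − 0.2964×85.9127 = 60.06847572.
Substituting: 85.0069x + 86.9324(0.7036 − x) = 60.06847572
(85.0069 − 86.9324)x = -1.09716092  ⇒  x = 0.56981, y = 0.13379
Gx-85: 56.981%, Gx-87: 13.379%.

13.379%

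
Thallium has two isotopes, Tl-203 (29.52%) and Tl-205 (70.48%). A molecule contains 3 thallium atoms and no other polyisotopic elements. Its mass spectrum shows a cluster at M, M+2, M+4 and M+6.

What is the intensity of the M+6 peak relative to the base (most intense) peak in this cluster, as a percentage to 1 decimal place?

Binomial terms of (0.2952 + 0.7048)^3: M 0.0257, M+2 0.1843, M+4 0.4399, M+6 0.3501 → M+4 is the base peak.
P(M+4) = C(3,2) × 0.2952^1 × 0.7048^2 = 3 × 0.2952 × 0.49674304 = 0.439916 (base)
P(M+6) = C(3,3) × 0.2952^0 × 0.7048^3 = 1 × 1.0000 × 0.35010449 = 0.350104
Relative intensity = 0.350104 / 0.439916 × 100 = 79.6

79.6%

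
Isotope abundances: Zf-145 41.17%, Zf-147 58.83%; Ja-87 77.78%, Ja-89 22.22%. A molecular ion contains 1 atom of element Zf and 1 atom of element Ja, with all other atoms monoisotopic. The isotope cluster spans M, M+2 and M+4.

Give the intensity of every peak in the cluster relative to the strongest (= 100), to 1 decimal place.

58.3 : 100.0 : 23.8

Element Zf pattern (n=1): 0.4117 : 0.5883
Element Ja pattern (n=1): 0.7778 : 0.2222
Convolve the two distributions (both contribute in 2-u steps):
  M: 0.4117×0.7778 = 0.320220
  M+2: 0.4117×0.2222 + 0.5883×0.7778 = 0.549059
  M+4: 0.5883×0.2222 = 0.130720
Scale to base peak (0.549059) = 100: 58.3 : 100.0 : 23.8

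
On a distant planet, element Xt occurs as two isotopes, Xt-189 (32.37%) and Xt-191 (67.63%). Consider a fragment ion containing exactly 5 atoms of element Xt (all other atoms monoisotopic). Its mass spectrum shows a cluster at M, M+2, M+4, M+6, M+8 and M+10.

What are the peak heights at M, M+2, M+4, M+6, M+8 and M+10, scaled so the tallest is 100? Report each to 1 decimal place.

Each Xt atom is independently Xt-189 (p = 0.3237) or Xt-191 (q = 0.6763); the cluster is the binomial expansion (p + q)^5.
P(M) = 0.3237^5 = 0.003554
P(M+2) = 5 × 0.3237^4 × 0.6763^1 = 0.037126
P(M+4) = 10 × 0.3237^3 × 0.6763^2 = 0.155134
P(M+6) = 10 × 0.3237^2 × 0.6763^3 = 0.324118
P(M+8) = 5 × 0.3237^1 × 0.6763^4 = 0.338587
P(M+10) = 0.6763^5 = 0.141481
The M+8 peak is largest (0.338587); scaling to 100 gives 1.0 : 11.0 : 45.8 : 95.7 : 100.0 : 41.8.

1.0 : 11.0 : 45.8 : 95.7 : 100.0 : 41.8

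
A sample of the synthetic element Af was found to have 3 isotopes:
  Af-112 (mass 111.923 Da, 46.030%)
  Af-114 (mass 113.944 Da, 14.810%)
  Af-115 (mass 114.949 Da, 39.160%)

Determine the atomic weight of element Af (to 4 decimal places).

113.4073 Da

Weight each isotope mass by its fractional abundance: 0.46030 × 111.923 + 0.14810 × 113.944 + 0.39160 × 114.949
= 51.51816 + 16.87511 + 45.01403 = 113.40730 Da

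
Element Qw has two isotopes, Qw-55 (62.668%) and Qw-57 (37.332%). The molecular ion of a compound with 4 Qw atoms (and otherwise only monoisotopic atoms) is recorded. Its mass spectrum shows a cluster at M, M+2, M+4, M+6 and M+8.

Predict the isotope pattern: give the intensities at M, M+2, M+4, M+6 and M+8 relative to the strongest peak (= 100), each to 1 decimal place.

42.0 : 100.0 : 89.4 : 35.5 : 5.3

Each Qw atom is independently Qw-55 (p = 0.62668) or Qw-57 (q = 0.37332); the cluster is the binomial expansion (p + q)^4.
P(M) = 0.62668^4 = 0.154235
P(M+2) = 4 × 0.62668^3 × 0.37332^1 = 0.367518
P(M+4) = 6 × 0.62668^2 × 0.37332^2 = 0.328402
P(M+6) = 4 × 0.62668^1 × 0.37332^3 = 0.130422
P(M+8) = 0.37332^4 = 0.019423
The M+2 peak is largest (0.367518); scaling to 100 gives 42.0 : 100.0 : 89.4 : 35.5 : 5.3.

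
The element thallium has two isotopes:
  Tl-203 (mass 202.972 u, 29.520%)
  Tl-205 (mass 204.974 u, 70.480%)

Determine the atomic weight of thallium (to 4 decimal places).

Ar = Σ fᵢ·mᵢ = 0.29520 × 202.972 + 0.70480 × 204.974
= 59.91733 + 144.46568 = 204.38301 u

204.3830 u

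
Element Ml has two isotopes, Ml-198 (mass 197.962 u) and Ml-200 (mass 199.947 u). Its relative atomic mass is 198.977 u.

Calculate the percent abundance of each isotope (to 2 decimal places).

Ml-198: 48.87%, Ml-200: 51.13%

Let x be the fractional abundance of Ml-198; then Ml-200 has abundance 1 − x.
197.962·x + 199.947·(1 − x) = 198.977
(197.962 − 199.947)·x = 198.977 − 199.947
x = -0.970 / -1.985 = 0.48866 → 48.87% Ml-198, 51.13% Ml-200.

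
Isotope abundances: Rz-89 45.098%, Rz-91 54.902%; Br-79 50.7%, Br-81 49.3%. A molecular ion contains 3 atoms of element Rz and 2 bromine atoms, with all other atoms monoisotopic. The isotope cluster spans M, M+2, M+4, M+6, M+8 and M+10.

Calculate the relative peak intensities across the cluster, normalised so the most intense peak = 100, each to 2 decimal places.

Element Rz pattern (n=3): 0.09172165 : 0.33498394 : 0.40780718 : 0.16548723
Bromine pattern (n=2): 0.257049 : 0.499902 : 0.243049
Convolve the two distributions (both contribute in 2-u steps):
  M: 0.09172165×0.257049 = 0.023577
  M+2: 0.09172165×0.499902 + 0.33498394×0.257049 = 0.131959
  M+4: 0.09172165×0.243049 + 0.33498394×0.499902 + 0.40780718×0.257049 = 0.294578
  M+6: 0.33498394×0.243049 + 0.40780718×0.499902 + 0.16548723×0.257049 = 0.327819
  M+8: 0.40780718×0.243049 + 0.16548723×0.499902 = 0.181845
  M+10: 0.16548723×0.243049 = 0.040222
Scale to base peak (0.327819) = 100: 7.19 : 40.25 : 89.86 : 100.00 : 55.47 : 12.27

7.19 : 40.25 : 89.86 : 100.00 : 55.47 : 12.27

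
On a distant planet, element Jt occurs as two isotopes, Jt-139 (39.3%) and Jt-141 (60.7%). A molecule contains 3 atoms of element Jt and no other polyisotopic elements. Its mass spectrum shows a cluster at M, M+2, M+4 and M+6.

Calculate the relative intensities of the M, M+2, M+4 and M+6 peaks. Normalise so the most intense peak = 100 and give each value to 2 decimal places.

Each Jt atom is independently Jt-139 (p = 0.393) or Jt-141 (q = 0.607); the cluster is the binomial expansion (p + q)^3.
P(M) = 0.393^3 = 0.060698
P(M+2) = 3 × 0.393^2 × 0.607^1 = 0.281252
P(M+4) = 3 × 0.393^1 × 0.607^2 = 0.434401
P(M+6) = 0.607^3 = 0.223649
The M+4 peak is largest (0.434401); scaling to 100 gives 13.97 : 64.74 : 100.00 : 51.48.

13.97 : 64.74 : 100.00 : 51.48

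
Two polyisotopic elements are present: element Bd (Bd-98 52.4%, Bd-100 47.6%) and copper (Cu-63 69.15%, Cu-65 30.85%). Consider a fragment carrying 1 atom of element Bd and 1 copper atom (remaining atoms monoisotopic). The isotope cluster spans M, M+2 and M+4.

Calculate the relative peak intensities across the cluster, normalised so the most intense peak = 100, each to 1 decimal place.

73.8 : 100.0 : 29.9

Element Bd pattern (n=1): 0.5240 : 0.4760
Copper pattern (n=1): 0.6915 : 0.3085
Convolve the two distributions (both contribute in 2-u steps):
  M: 0.5240×0.6915 = 0.362346
  M+2: 0.5240×0.3085 + 0.4760×0.6915 = 0.490808
  M+4: 0.4760×0.3085 = 0.146846
Scale to base peak (0.490808) = 100: 73.8 : 100.0 : 29.9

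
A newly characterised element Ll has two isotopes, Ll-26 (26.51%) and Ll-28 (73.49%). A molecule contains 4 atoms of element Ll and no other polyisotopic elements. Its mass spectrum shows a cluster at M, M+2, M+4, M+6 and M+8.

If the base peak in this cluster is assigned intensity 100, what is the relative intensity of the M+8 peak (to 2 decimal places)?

69.30

Binomial terms of (0.2651 + 0.7349)^4: M 0.0049, M+2 0.0548, M+4 0.2277, M+6 0.4209, M+8 0.2917 → M+6 is the base peak.
P(M+6) = C(4,3) × 0.2651^1 × 0.7349^3 = 4 × 0.2651 × 0.39690333 = 0.420876 (base)
P(M+8) = C(4,4) × 0.2651^0 × 0.7349^4 = 1 × 1.0000 × 0.29168426 = 0.291684
Relative intensity = 0.291684 / 0.420876 × 100 = 69.30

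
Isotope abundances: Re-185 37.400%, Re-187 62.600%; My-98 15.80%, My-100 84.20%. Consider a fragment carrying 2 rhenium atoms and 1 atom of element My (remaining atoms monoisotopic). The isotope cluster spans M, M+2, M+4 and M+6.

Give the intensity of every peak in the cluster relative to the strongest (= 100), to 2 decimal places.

4.84 : 42.04 : 100.00 : 72.33

Rhenium pattern (n=2): 0.139876 : 0.468248 : 0.391876
Element My pattern (n=1): 0.1580 : 0.8420
Convolve the two distributions (both contribute in 2-u steps):
  M: 0.139876×0.1580 = 0.022100
  M+2: 0.139876×0.8420 + 0.468248×0.1580 = 0.191759
  M+4: 0.468248×0.8420 + 0.391876×0.1580 = 0.456181
  M+6: 0.391876×0.8420 = 0.329960
Scale to base peak (0.456181) = 100: 4.84 : 42.04 : 100.00 : 72.33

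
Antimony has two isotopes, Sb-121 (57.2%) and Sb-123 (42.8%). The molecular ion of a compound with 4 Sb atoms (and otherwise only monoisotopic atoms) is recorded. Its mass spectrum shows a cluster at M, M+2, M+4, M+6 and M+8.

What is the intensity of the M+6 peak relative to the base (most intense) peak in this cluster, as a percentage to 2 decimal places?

Term probabilities: M 0.1070, M+2 0.3204, M+4 0.3596, M+6 0.1794, M+8 0.0336. Base peak = M+4.
P(M+4) = C(4,2) × 0.572^2 × 0.428^2 = 6 × 0.327184 × 0.183184 = 0.359609 (base)
P(M+6) = C(4,3) × 0.572^1 × 0.428^3 = 4 × 0.5720 × 0.07840275 = 0.179385
Relative intensity = 0.179385 / 0.359609 × 100 = 49.88

49.88%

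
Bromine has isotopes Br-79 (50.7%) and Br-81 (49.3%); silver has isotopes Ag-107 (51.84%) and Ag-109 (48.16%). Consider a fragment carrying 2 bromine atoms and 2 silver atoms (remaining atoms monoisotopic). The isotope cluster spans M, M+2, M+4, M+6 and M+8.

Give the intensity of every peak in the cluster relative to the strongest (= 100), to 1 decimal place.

Bromine pattern (n=2): 0.257049 : 0.499902 : 0.243049
Silver pattern (n=2): 0.26873856 : 0.49932288 : 0.23193856
Convolve the two distributions (both contribute in 2-u steps):
  M: 0.257049×0.26873856 = 0.069079
  M+2: 0.257049×0.49932288 + 0.499902×0.26873856 = 0.262693
  M+4: 0.257049×0.23193856 + 0.499902×0.49932288 + 0.243049×0.26873856 = 0.374549
  M+6: 0.499902×0.23193856 + 0.243049×0.49932288 = 0.237306
  M+8: 0.243049×0.23193856 = 0.056372
Scale to base peak (0.374549) = 100: 18.4 : 70.1 : 100.0 : 63.4 : 15.1

18.4 : 70.1 : 100.0 : 63.4 : 15.1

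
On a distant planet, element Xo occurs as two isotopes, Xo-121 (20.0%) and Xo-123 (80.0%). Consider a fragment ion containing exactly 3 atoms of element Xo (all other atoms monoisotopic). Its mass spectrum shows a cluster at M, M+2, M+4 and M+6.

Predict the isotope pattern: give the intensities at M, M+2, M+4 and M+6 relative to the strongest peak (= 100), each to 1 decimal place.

1.6 : 18.8 : 75.0 : 100.0

The 3 Xo atoms are independent, so intensities follow the terms of (0.200 + 0.800)^3.
P(M) = 0.200^3 = 0.008000
P(M+2) = 3 × 0.200^2 × 0.800^1 = 0.096000
P(M+4) = 3 × 0.200^1 × 0.800^2 = 0.384000
P(M+6) = 0.800^3 = 0.512000
The M+6 peak is largest (0.512000); scaling to 100 gives 1.6 : 18.8 : 75.0 : 100.0.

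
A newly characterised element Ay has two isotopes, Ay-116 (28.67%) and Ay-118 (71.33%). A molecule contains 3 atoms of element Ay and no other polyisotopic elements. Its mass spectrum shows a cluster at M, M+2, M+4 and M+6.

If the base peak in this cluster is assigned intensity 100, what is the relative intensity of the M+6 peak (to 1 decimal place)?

82.9

(0.2867 + 0.7133)^3 gives M 0.0236, M+2 0.1759, M+4 0.4376, M+6 0.3629; the largest is M+4.
P(M+4) = C(3,2) × 0.2867^1 × 0.7133^2 = 3 × 0.2867 × 0.50879689 = 0.437616 (base)
P(M+6) = C(3,3) × 0.2867^0 × 0.7133^3 = 1 × 1.0000 × 0.36292482 = 0.362925
Relative intensity = 0.362925 / 0.437616 × 100 = 82.9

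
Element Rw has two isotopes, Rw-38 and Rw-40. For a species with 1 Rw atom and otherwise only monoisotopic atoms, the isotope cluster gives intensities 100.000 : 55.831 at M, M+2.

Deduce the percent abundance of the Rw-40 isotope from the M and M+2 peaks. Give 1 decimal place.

35.8%

Write p for the Rw-38 fraction. I(M+2)/I(M) = [C(1,1)·p^0·(1−p)] / p^1 = 1·(1−p)/p = 55.831/100.000 = 0.5583
(1−p)/p = 0.5583/1 = 0.5583  ⇒  p = 1/(1 + 0.5583) = 0.6417
Rw-38: 64.2%, Rw-40: 35.8%.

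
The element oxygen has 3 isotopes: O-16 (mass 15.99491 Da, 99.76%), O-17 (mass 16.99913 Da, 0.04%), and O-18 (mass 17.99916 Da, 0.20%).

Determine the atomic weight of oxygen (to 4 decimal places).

Average mass = Σ (abundance × isotope mass) = 0.9976 × 15.99491 + 0.0004 × 16.99913 + 0.0020 × 17.99916
= 15.956522 + 0.006800 + 0.035998 = 15.999320 Da

15.9993 Da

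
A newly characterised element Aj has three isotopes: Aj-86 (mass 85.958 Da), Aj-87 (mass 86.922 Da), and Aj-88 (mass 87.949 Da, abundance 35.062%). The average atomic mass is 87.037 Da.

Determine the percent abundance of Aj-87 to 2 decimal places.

The remaining 64.938% is split between Aj-86 (fraction x) and Aj-87 (fraction 0.64938 − x).
Substituting: 85.958x + 86.922(0.64938 − x) = 56.20032162
(85.958 − 86.922)x = -0.24508674  ⇒  x = 0.25424, y = 0.39514
Aj-86: 25.42%, Aj-87: 39.51%.

39.51%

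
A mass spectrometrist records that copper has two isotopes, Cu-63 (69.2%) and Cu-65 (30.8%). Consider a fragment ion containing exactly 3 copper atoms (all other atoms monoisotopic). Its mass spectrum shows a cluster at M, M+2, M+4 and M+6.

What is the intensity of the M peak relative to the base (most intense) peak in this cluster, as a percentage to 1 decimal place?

74.9%

Term probabilities: M 0.3314, M+2 0.4425, M+4 0.1969, M+6 0.0292. Base peak = M+2.
P(M+2) = C(3,1) × 0.692^2 × 0.308^1 = 3 × 0.478864 × 0.3080 = 0.442470 (base)
P(M) = C(3,0) × 0.692^3 × 0.308^0 = 1 × 0.33137389 × 1.0000 = 0.331374
Relative intensity = 0.331374 / 0.442470 × 100 = 74.9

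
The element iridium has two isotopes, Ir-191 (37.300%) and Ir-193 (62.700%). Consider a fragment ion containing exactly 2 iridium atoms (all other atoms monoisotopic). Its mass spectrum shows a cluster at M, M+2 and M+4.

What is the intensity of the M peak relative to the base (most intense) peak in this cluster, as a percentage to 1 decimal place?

Binomial terms of (0.37300 + 0.62700)^2: M 0.1391, M+2 0.4677, M+4 0.3931 → M+2 is the base peak.
P(M+2) = C(2,1) × 0.37300^1 × 0.62700^1 = 2 × 0.3730 × 0.6270 = 0.467742 (base)
P(M) = C(2,0) × 0.37300^2 × 0.62700^0 = 1 × 0.139129 × 1.0000 = 0.139129
Relative intensity = 0.139129 / 0.467742 × 100 = 29.7

29.7%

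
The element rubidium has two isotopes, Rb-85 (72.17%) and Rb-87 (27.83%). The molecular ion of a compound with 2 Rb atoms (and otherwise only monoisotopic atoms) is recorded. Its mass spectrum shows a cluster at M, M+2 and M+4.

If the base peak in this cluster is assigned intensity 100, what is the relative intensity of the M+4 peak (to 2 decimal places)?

14.87

Term probabilities: M 0.5209, M+2 0.4017, M+4 0.0775. Base peak = M.
P(M) = C(2,0) × 0.7217^2 × 0.2783^0 = 1 × 0.52085089 × 1.0000 = 0.520851 (base)
P(M+4) = C(2,2) × 0.7217^0 × 0.2783^2 = 1 × 1.0000 × 0.07745089 = 0.077451
Relative intensity = 0.077451 / 0.520851 × 100 = 14.87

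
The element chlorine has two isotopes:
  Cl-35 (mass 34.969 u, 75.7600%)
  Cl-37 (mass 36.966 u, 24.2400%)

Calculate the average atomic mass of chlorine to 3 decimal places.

Weight each isotope mass by its fractional abundance: 0.757600 × 34.969 + 0.242400 × 36.966
= 26.4925 + 8.9606 = 35.4531 u

35.453 u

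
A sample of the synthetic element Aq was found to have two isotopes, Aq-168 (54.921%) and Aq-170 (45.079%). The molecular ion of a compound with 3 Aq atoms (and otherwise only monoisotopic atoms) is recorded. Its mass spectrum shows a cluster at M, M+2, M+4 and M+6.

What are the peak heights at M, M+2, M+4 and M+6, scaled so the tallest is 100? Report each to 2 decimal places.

40.61 : 100.00 : 82.08 : 22.46

Each Aq atom is independently Aq-168 (p = 0.54921) or Aq-170 (q = 0.45079); the cluster is the binomial expansion (p + q)^3.
P(M) = 0.54921^3 = 0.165659
P(M+2) = 3 × 0.54921^2 × 0.45079^1 = 0.407918
P(M+4) = 3 × 0.54921^1 × 0.45079^2 = 0.334818
P(M+6) = 0.45079^3 = 0.091606
The M+2 peak is largest (0.407918); scaling to 100 gives 40.61 : 100.00 : 82.08 : 22.46.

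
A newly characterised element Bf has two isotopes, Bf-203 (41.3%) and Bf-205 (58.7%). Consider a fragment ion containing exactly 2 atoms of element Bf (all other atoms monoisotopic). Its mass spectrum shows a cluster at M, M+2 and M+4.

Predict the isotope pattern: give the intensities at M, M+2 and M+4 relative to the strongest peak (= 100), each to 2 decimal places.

35.18 : 100.00 : 71.07

Each Bf atom is independently Bf-203 (p = 0.413) or Bf-205 (q = 0.587); the cluster is the binomial expansion (p + q)^2.
P(M) = 0.413^2 = 0.170569
P(M+2) = 2 × 0.413^1 × 0.587^1 = 0.484862
P(M+4) = 0.587^2 = 0.344569
The M+2 peak is largest (0.484862); scaling to 100 gives 35.18 : 100.00 : 71.07.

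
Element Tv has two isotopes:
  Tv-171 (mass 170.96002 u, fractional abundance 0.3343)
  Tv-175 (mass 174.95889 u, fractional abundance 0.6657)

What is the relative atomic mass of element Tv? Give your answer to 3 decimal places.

The abundance-weighted mean is 0.3343 × 170.96002 + 0.6657 × 174.95889
= 57.151935 + 116.470133 = 173.622068 u

173.622 u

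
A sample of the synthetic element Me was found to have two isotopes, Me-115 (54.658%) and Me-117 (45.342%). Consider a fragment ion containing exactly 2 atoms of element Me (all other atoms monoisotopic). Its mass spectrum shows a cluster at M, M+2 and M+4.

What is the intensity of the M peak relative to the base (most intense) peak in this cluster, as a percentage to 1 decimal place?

Binomial terms of (0.54658 + 0.45342)^2: M 0.2987, M+2 0.4957, M+4 0.2056 → M+2 is the base peak.
P(M+2) = C(2,1) × 0.54658^1 × 0.45342^1 = 2 × 0.54658 × 0.45342 = 0.495661 (base)
P(M) = C(2,0) × 0.54658^2 × 0.45342^0 = 1 × 0.2987497 × 1.0000 = 0.298750
Relative intensity = 0.298750 / 0.495661 × 100 = 60.3

60.3%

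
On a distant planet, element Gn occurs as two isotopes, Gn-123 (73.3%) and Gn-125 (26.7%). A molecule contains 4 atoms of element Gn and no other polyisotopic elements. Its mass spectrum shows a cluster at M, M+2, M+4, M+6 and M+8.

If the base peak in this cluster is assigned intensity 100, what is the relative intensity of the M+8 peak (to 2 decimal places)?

1.21

(0.733 + 0.267)^4 gives M 0.2887, M+2 0.4206, M+4 0.2298, M+6 0.0558, M+8 0.0051; the largest is M+2.
P(M+2) = C(4,1) × 0.733^3 × 0.267^1 = 4 × 0.39383284 × 0.2670 = 0.420613 (base)
P(M+8) = C(4,4) × 0.733^0 × 0.267^4 = 1 × 1.0000 × 0.00508212 = 0.005082
Relative intensity = 0.005082 / 0.420613 × 100 = 1.21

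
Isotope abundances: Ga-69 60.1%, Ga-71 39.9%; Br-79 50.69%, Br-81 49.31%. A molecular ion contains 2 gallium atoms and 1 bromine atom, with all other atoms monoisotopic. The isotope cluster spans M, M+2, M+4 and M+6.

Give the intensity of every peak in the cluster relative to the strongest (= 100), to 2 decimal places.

Gallium pattern (n=2): 0.361201 : 0.479598 : 0.159201
Bromine pattern (n=1): 0.5069 : 0.4931
Convolve the two distributions (both contribute in 2-u steps):
  M: 0.361201×0.5069 = 0.183093
  M+2: 0.361201×0.4931 + 0.479598×0.5069 = 0.421216
  M+4: 0.479598×0.4931 + 0.159201×0.5069 = 0.317189
  M+6: 0.159201×0.4931 = 0.078502
Scale to base peak (0.421216) = 100: 43.47 : 100.00 : 75.30 : 18.64

43.47 : 100.00 : 75.30 : 18.64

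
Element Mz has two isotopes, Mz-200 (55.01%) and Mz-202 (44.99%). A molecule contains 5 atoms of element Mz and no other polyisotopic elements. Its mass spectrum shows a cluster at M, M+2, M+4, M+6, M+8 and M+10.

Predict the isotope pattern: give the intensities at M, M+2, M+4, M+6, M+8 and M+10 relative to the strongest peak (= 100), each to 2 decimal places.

14.95 : 61.14 : 100.00 : 81.79 : 33.44 : 5.47

Expanding (0.5501 + 0.4499)^5:
P(M) = 0.5501^5 = 0.050374
P(M+2) = 5 × 0.5501^4 × 0.4499^1 = 0.205993
P(M+4) = 10 × 0.5501^3 × 0.4499^2 = 0.336943
P(M+6) = 10 × 0.5501^2 × 0.4499^3 = 0.275570
P(M+8) = 5 × 0.5501^1 × 0.4499^4 = 0.112687
P(M+10) = 0.4499^5 = 0.018432
The M+4 peak is largest (0.336943); scaling to 100 gives 14.95 : 61.14 : 100.00 : 81.79 : 33.44 : 5.47.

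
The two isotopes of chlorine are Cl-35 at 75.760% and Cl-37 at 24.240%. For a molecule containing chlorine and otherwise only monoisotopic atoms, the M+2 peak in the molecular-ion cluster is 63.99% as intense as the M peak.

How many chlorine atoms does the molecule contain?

The M+2/M ratio from n Cl atoms is n · q/p = n · 0.24240/0.75760.
n = 0.6399 × 0.75760/0.24240 = 2.00 ≈ 2

2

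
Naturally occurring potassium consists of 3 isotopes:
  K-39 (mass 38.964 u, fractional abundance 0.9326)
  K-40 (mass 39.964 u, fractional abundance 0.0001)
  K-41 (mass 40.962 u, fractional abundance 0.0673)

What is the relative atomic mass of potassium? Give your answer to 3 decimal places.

Ar = Σ fᵢ·mᵢ = 0.9326 × 38.964 + 0.0001 × 39.964 + 0.0673 × 40.962
= 36.3378 + 0.0040 + 2.7567 = 39.0985 u

39.099 u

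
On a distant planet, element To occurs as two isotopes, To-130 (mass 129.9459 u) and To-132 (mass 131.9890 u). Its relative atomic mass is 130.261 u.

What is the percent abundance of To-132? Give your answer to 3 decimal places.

15.423%

With x = fraction of To-130 (so To-132 is 1 − x):
129.9459·x + 131.9890·(1 − x) = 130.261
(129.9459 − 131.9890)·x = 130.261 − 131.9890
x = -1.7280 / -2.0431 = 0.84577 → 84.577% To-130, 15.423% To-132.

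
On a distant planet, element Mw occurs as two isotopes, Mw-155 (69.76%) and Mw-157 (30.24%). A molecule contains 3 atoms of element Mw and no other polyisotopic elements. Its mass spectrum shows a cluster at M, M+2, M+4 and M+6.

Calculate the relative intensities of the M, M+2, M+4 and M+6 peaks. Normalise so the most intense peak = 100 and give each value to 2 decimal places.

76.90 : 100.00 : 43.35 : 6.26

Expanding (0.6976 + 0.3024)^3:
P(M) = 0.6976^3 = 0.339484
P(M+2) = 3 × 0.6976^2 × 0.3024^1 = 0.441485
P(M+4) = 3 × 0.6976^1 × 0.3024^2 = 0.191378
P(M+6) = 0.3024^3 = 0.027653
The M+2 peak is largest (0.441485); scaling to 100 gives 76.90 : 100.00 : 43.35 : 6.26.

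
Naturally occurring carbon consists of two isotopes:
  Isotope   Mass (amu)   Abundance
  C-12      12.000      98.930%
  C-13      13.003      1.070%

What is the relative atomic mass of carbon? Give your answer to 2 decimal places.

Average mass = Σ (abundance × isotope mass) = 0.98930 × 12.000 + 0.01070 × 13.003
= 11.8716 + 0.1391 = 12.0107 amu

12.01 amu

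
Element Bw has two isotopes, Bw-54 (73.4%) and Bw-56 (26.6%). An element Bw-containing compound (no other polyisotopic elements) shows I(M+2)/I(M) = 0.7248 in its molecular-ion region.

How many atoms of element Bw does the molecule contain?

2

The M+2/M ratio from n Bw atoms is n · q/p = n · 0.266/0.734.
n = 0.7248 × 0.734/0.266 = 2.00 ≈ 2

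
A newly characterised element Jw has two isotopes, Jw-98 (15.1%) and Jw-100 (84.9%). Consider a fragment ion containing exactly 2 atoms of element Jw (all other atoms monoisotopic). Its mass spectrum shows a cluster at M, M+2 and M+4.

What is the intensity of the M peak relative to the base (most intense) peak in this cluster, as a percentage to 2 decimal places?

3.16%

Binomial terms of (0.151 + 0.849)^2: M 0.0228, M+2 0.2564, M+4 0.7208 → M+4 is the base peak.
P(M+4) = C(2,2) × 0.151^0 × 0.849^2 = 1 × 1.0000 × 0.720801 = 0.720801 (base)
P(M) = C(2,0) × 0.151^2 × 0.849^0 = 1 × 0.022801 × 1.0000 = 0.022801
Relative intensity = 0.022801 / 0.720801 × 100 = 3.16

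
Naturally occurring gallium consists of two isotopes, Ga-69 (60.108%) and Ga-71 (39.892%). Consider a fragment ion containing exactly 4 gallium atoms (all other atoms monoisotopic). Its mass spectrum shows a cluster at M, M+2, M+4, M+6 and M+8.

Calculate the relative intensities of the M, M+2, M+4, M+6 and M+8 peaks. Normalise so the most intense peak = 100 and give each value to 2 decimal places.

37.67 : 100.00 : 99.55 : 44.05 : 7.31

Expanding (0.60108 + 0.39892)^4:
P(M) = 0.60108^4 = 0.130536
P(M+2) = 4 × 0.60108^3 × 0.39892^1 = 0.346531
P(M+4) = 6 × 0.60108^2 × 0.39892^2 = 0.344975
P(M+6) = 4 × 0.60108^1 × 0.39892^3 = 0.152633
P(M+8) = 0.39892^4 = 0.025325
The M+2 peak is largest (0.346531); scaling to 100 gives 37.67 : 100.00 : 99.55 : 44.05 : 7.31.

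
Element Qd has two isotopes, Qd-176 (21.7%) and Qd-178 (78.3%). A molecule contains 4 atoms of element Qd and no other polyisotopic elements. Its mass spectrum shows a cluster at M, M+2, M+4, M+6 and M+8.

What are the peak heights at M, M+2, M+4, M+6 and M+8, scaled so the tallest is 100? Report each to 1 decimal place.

Expanding (0.217 + 0.783)^4:
P(M) = 0.217^4 = 0.002217
P(M+2) = 4 × 0.217^3 × 0.783^1 = 0.032004
P(M+4) = 6 × 0.217^2 × 0.783^2 = 0.173218
P(M+6) = 4 × 0.217^1 × 0.783^3 = 0.416682
P(M+8) = 0.783^4 = 0.375878
The M+6 peak is largest (0.416682); scaling to 100 gives 0.5 : 7.7 : 41.6 : 100.0 : 90.2.

0.5 : 7.7 : 41.6 : 100.0 : 90.2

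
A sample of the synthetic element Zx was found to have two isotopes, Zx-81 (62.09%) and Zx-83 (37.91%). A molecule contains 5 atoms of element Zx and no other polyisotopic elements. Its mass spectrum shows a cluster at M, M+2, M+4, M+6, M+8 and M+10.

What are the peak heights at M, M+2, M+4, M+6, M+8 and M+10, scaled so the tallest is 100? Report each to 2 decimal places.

Expanding (0.6209 + 0.3791)^5:
P(M) = 0.6209^5 = 0.092280
P(M+2) = 5 × 0.6209^4 × 0.3791^1 = 0.281715
P(M+4) = 10 × 0.6209^3 × 0.3791^2 = 0.344011
P(M+6) = 10 × 0.6209^2 × 0.3791^3 = 0.210041
P(M+8) = 5 × 0.6209^1 × 0.3791^4 = 0.064122
P(M+10) = 0.3791^5 = 0.007830
The M+4 peak is largest (0.344011); scaling to 100 gives 26.82 : 81.89 : 100.00 : 61.06 : 18.64 : 2.28.

26.82 : 81.89 : 100.00 : 61.06 : 18.64 : 2.28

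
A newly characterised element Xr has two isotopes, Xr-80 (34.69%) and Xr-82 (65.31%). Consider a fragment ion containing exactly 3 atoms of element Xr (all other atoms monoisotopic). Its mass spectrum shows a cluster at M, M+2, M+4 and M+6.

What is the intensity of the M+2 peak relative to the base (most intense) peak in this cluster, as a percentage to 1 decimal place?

(0.3469 + 0.6531)^3 gives M 0.0417, M+2 0.2358, M+4 0.4439, M+6 0.2786; the largest is M+4.
P(M+4) = C(3,2) × 0.3469^1 × 0.6531^2 = 3 × 0.3469 × 0.42653961 = 0.443900 (base)
P(M+2) = C(3,1) × 0.3469^2 × 0.6531^1 = 3 × 0.12033961 × 0.6531 = 0.235781
Relative intensity = 0.235781 / 0.443900 × 100 = 53.1

53.1%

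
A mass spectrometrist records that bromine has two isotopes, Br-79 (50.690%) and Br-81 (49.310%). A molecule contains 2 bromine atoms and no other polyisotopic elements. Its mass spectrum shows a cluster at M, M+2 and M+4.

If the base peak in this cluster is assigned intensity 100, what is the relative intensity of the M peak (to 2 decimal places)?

51.40

Binomial terms of (0.50690 + 0.49310)^2: M 0.2569, M+2 0.4999, M+4 0.2431 → M+2 is the base peak.
P(M+2) = C(2,1) × 0.50690^1 × 0.49310^1 = 2 × 0.5069 × 0.4931 = 0.499905 (base)
P(M) = C(2,0) × 0.50690^2 × 0.49310^0 = 1 × 0.25694761 × 1.0000 = 0.256948
Relative intensity = 0.256948 / 0.499905 × 100 = 51.40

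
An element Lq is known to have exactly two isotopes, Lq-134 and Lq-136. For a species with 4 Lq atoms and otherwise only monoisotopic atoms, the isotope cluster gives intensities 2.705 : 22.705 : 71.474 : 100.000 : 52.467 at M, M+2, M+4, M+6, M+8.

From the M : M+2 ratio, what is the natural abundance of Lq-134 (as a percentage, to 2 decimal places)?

If p is the fraction of Lq that is Lq-134, then I(M+2)/I(M) = [C(4,1)·p^3·(1−p)] / p^4 = 4·(1−p)/p = 22.705/2.705 = 8.3937
(1−p)/p = 8.3937/4 = 2.0984  ⇒  p = 1/(1 + 2.0984) = 0.3227
Lq-134: 32.27%, Lq-136: 67.73%.

32.27%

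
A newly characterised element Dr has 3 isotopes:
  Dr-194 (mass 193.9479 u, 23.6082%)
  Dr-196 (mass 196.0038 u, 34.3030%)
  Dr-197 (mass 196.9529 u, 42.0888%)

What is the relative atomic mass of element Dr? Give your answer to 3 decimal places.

195.918 u

The abundance-weighted mean is 0.236082 × 193.9479 + 0.343030 × 196.0038 + 0.420888 × 196.9529
= 45.78761 + 67.23518 + 82.89511 = 195.91790 u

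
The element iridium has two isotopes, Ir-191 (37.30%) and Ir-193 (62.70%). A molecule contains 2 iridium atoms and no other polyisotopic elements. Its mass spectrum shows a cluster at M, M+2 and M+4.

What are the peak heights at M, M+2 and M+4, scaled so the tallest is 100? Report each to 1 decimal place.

The 2 Ir atoms are independent, so intensities follow the terms of (0.3730 + 0.6270)^2.
P(M) = 0.3730^2 = 0.139129
P(M+2) = 2 × 0.3730^1 × 0.6270^1 = 0.467742
P(M+4) = 0.6270^2 = 0.393129
The M+2 peak is largest (0.467742); scaling to 100 gives 29.7 : 100.0 : 84.0.

29.7 : 100.0 : 84.0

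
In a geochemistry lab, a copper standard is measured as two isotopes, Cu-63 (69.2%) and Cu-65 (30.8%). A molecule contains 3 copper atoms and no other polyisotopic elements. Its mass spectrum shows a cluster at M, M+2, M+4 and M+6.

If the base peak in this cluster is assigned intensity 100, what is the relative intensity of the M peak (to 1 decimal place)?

74.9

(0.692 + 0.308)^3 gives M 0.3314, M+2 0.4425, M+4 0.1969, M+6 0.0292; the largest is M+2.
P(M+2) = C(3,1) × 0.692^2 × 0.308^1 = 3 × 0.478864 × 0.3080 = 0.442470 (base)
P(M) = C(3,0) × 0.692^3 × 0.308^0 = 1 × 0.33137389 × 1.0000 = 0.331374
Relative intensity = 0.331374 / 0.442470 × 100 = 74.9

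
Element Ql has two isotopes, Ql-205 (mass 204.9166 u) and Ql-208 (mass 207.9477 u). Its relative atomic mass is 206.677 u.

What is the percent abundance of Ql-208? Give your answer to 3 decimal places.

Let x be the fractional abundance of Ql-205; then Ql-208 has abundance 1 − x.
204.9166·x + 207.9477·(1 − x) = 206.677
(204.9166 − 207.9477)·x = 206.677 − 207.9477
x = -1.2707 / -3.0311 = 0.41922 → 41.922% Ql-205, 58.078% Ql-208.

58.078%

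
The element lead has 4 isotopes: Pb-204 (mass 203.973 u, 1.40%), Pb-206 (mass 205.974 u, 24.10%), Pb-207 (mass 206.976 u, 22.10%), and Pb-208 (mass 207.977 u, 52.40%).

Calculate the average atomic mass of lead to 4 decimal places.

207.2170 u

Average mass = Σ (abundance × isotope mass) = 0.0140 × 203.973 + 0.2410 × 205.974 + 0.2210 × 206.976 + 0.5240 × 207.977
= 2.85562 + 49.63973 + 45.74170 + 108.97995 = 207.21700 u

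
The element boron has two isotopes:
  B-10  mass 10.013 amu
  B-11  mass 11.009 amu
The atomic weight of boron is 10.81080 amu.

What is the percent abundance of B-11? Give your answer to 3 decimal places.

With x = fraction of B-10 (so B-11 is 1 − x):
10.013·x + 11.009·(1 − x) = 10.81080
(10.013 − 11.009)·x = 10.81080 − 11.009
x = -0.19820 / -0.996 = 0.19900 → 19.900% B-10, 80.100% B-11.

80.100%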